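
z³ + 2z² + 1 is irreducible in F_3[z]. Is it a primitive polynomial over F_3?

Yes

Write f(z) = z³ + 2z² + 1.
|GF(3^3)^×| = 3^3 − 1 = 26. Prime factorization: 26 = 2·13.
f is primitive ⇔ z has order 26 in GF(3)[z]/(f), i.e. z^(26/q) ≠ 1 for each prime q | 26.
z^(13) mod f = 2.
z^(2) mod f = z².
None equal 1, so z has full order 26; f is primitive.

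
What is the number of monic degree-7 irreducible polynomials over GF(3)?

Gauss's count: N_{3}(7) = (1/7) Σ_{d|7} μ(7/d)·3^d.
Divisors of 7: 1, 7; μ(7/d) for each: -1, 1.
Σ = − 3^1 + 3^7 = 2184.
N = 2184/7 = 312.

312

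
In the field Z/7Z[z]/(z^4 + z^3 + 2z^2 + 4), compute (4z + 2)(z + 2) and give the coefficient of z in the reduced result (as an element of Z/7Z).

Multiply in Z/7Z[z]: (4z + 2)·(z + 2) = 4z^2 + 3z + 4.
Reduced: 4z^2 + 3z + 4.

3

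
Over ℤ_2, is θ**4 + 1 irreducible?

Write f(θ) = θ**4 + 1.
Check for roots in ℤ_2: f(0) = 1; f(1) = 0 → root.
f(1) = 0, so (θ − 1) divides f(θ); f is reducible.

No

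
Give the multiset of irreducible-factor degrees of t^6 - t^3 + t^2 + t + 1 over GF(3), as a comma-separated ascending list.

Write f(t) = t^6 - t^3 + t^2 + t + 1.
Roots in GF(3): f(0) = 1; f(1) = 0 → root; f(2) = 0 → root.
Linear factors from roots: (t - 1), (t + 1).
Complete factorization: f(t) = (t + 1)·(t - 1)^2·(t^3 + t^2 - t + 1).
Factor degrees with multiplicity: 1 + 1 + 1 + 3 = 6.

1, 1, 1, 3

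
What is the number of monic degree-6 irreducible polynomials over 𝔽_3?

Gauss's count: N_{3}(6) = (1/6) Σ_{d|6} μ(6/d)·3^d.
Divisors of 6: 1, 2, 3, 6; μ(6/d) for each: 1, -1, -1, 1.
Σ = 3^1 − 3^2 − 3^3 + 3^6 = 696.
N = 696/6 = 116.

116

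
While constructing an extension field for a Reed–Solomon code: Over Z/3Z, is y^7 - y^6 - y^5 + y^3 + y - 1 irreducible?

Write P(y) = y^7 - y^6 - y^5 + y^3 + y - 1.
Check for roots in Z/3Z: P(0) = 2; P(1) = 0 → root; P(2) = 2.
P(1) = 0, so (y − 1) divides P(y); P is reducible.

No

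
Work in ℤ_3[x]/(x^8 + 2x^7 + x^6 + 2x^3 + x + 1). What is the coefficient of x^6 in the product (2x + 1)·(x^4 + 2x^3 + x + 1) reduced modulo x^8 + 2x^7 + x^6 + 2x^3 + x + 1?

Multiply in ℤ_3[x]: (2x + 1)·(x^4 + 2x^3 + x + 1) = 2x^5 + 2x^4 + 2x^3 + 2x^2 + 1.
Reduced: 2x^5 + 2x^4 + 2x^3 + 2x^2 + 1.

0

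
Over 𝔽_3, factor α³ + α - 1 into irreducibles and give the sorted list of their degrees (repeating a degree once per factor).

1, 2

Write f(α) = α³ + α - 1.
Roots in 𝔽_3: f(0) = 2; f(1) = 1; f(2) = 0 → root.
Linear factors from roots: (α + 1).
Complete factorization: f(α) = (α + 1)·(α² - α - 1).
Factor degrees with multiplicity: 1 + 2 = 3.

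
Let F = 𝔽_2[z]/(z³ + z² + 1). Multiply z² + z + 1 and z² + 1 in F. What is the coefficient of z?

Multiply in 𝔽_2[z]: (z² + z + 1)·(z² + 1) = z⁴ + z³ + z + 1.
Reduce using z³ ≡ z² + 1 (mod z³ + z² + 1).
Reduced: 1.

0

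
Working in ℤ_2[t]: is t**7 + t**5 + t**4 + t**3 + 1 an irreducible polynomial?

Write h(t) = t**7 + t**5 + t**4 + t**3 + 1.
Check for roots in ℤ_2: h(0) = 1; h(1) = 1.
No roots, so no linear factors.
Monic irreducibles of degree 2 over GF(2): t**2 + t + 1.
None of them divide h (all give nonzero remainder).
Monic irreducibles of degree 3 over GF(2): t**3 + t + 1, t**3 + t**2 + 1.
None of them divide h (all give nonzero remainder).
No irreducible factor of degree ≤ 3 exists, so h is irreducible over GF(2).

Yes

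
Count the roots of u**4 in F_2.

1

Write g(u) = u**4.
Evaluate at each of the 2 elements of F_2:
g(0) = 0 → root; g(1) = 1.
Roots: {0}.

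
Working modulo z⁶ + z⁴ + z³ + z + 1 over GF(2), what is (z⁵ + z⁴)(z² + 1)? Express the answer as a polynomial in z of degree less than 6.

z^4 + z^3 + z^2 + 1

Multiply in GF(2)[z]: (z⁵ + z⁴)·(z² + 1) = z⁷ + z⁶ + z⁵ + z⁴.
Reduce using z⁶ ≡ z⁴ + z³ + z + 1 (mod z⁶ + z⁴ + z³ + z + 1).
Reduced: z⁴ + z³ + z² + 1.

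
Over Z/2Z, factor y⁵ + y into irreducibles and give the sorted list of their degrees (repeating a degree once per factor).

Write f(y) = y⁵ + y.
Roots in Z/2Z: f(0) = 0 → root; f(1) = 0 → root.
Linear factors from roots: (y), (y + 1).
Complete factorization: f(y) = (y)·(y + 1)^4.
Factor degrees with multiplicity: 1 + 1 + 1 + 1 + 1 = 5.

1, 1, 1, 1, 1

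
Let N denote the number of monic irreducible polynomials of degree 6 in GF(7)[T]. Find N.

x^(7^6) − x is the product of all monic irreducibles of degree dividing 6; Möbius inversion gives N = (1/6) Σ μ(6/d)·7^d.
Divisors of 6: 1, 2, 3, 6; μ(6/d) for each: 1, -1, -1, 1.
Σ = 7^1 − 7^2 − 7^3 + 7^6 = 117264.
N = 117264/6 = 19544.

19544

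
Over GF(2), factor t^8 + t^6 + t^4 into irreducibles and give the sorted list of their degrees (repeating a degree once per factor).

1, 1, 1, 1, 2, 2

Write h(t) = t^8 + t^6 + t^4.
Roots in GF(2): h(0) = 0 → root; h(1) = 1.
Linear factors from roots: (t).
Complete factorization: h(t) = (t)^4·(t^2 + t + 1)^2.
Factor degrees with multiplicity: 1 + 1 + 1 + 1 + 2 + 2 = 8.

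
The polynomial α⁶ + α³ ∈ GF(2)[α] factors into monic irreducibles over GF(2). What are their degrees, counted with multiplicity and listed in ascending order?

Write f(α) = α⁶ + α³.
Roots in GF(2): f(0) = 0 → root; f(1) = 0 → root.
Linear factors from roots: (α), (α + 1).
Complete factorization: f(α) = (α + 1)·(α)^3·(α² + α + 1).
Factor degrees with multiplicity: 1 + 1 + 1 + 1 + 2 = 6.

1, 1, 1, 1, 2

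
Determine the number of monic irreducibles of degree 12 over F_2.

The number of monic irreducibles of degree 12 over GF(2) is (1/12)·Σ_{d∣12} μ(12/d) 2^d.
Divisors of 12: 1, 2, 3, 4, 6, 12; μ(12/d) for each: 0, 1, 0, -1, -1, 1.
Σ = 2^2 − 2^4 − 2^6 + 2^12 = 4020.
N = 4020/12 = 335.

335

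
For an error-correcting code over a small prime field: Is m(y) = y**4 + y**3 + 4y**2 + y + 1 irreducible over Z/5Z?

Check for roots in Z/5Z: m(0) = 1; m(1) = 3; m(2) = 3; m(3) = 3; m(4) = 4.
No roots, so no linear factors.
Degree-2 irreducible divisors: test the 10 monic irreducibles of degree 2 over GF(5).
None of them divide m (all give nonzero remainder).
No irreducible factor of degree ≤ 2 exists, so m is irreducible over GF(5).

Yes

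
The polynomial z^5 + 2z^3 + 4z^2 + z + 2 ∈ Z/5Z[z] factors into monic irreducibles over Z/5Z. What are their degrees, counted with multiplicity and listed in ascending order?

1, 1, 1, 2

Write h(z) = z^5 + 2z^3 + 4z^2 + z + 2.
Roots in Z/5Z: h(0) = 2; h(1) = 0 → root; h(2) = 3; h(3) = 3; h(4) = 2.
Linear factors from roots: (z + 4).
Complete factorization: h(z) = (z + 4)^3·(z^2 + 3z + 3).
Factor degrees with multiplicity: 1 + 1 + 1 + 2 = 5.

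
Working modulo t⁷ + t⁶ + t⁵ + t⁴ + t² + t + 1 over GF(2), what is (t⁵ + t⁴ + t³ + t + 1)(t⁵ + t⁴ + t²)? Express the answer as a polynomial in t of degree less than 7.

t^6 + t^4 + t^3

Multiply in GF(2)[t]: (t⁵ + t⁴ + t³ + t + 1)·(t⁵ + t⁴ + t²) = t¹⁰ + t⁵ + t⁴ + t³ + t².
Reduce using t⁷ ≡ t⁶ + t⁵ + t⁴ + t² + t + 1 (mod t⁷ + t⁶ + t⁵ + t⁴ + t² + t + 1).
Reduced: t⁶ + t⁴ + t³.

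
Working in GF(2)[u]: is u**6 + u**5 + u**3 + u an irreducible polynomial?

No

Write m(u) = u**6 + u**5 + u**3 + u.
Check for roots in GF(2): m(0) = 0 → root; m(1) = 0 → root.
m(0) = 0, so (u) divides m(u); m is reducible.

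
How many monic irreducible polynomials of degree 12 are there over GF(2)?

335

By the necklace-counting formula, N_2(12) = (1/12) Σ_{d|12} μ(12/d)·2^d.
Divisors of 12: 1, 2, 3, 4, 6, 12; μ(12/d) for each: 0, 1, 0, -1, -1, 1.
Σ = 2^2 − 2^4 − 2^6 + 2^12 = 4020.
N = 4020/12 = 335.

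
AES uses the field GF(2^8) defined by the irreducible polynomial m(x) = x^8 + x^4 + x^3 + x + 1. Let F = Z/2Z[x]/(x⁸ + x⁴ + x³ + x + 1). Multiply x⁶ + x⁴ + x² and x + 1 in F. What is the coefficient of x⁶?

1

Multiply in Z/2Z[x]: (x⁶ + x⁴ + x²)·(x + 1) = x⁷ + x⁶ + x⁵ + x⁴ + x³ + x².
Reduced: x⁷ + x⁶ + x⁵ + x⁴ + x³ + x².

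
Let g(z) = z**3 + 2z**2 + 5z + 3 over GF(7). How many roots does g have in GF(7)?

3

Evaluate at each of the 7 elements of GF(7):
g(0) = 3; g(1) = 4; g(2) = 1; g(3) = 0 → root; g(4) = 0 → root; g(5) = 0 → root; g(6) = 6.
Roots: {3, 4, 5}.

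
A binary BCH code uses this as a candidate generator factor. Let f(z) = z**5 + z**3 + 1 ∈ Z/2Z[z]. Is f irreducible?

Yes

Check for roots in Z/2Z: f(0) = 1; f(1) = 1.
No roots, so no linear factors.
Monic irreducibles of degree 2 over GF(2): z**2 + z + 1.
None of them divide f (all give nonzero remainder).
No irreducible factor of degree ≤ 2 exists, so f is irreducible over GF(2).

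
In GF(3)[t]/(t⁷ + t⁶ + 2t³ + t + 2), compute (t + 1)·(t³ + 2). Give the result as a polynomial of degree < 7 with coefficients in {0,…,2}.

Multiply in GF(3)[t]: (t + 1)·(t³ + 2) = t⁴ + t³ + 2t + 2.
Reduced: t⁴ + t³ + 2t + 2.

t^4 + t^3 + 2t + 2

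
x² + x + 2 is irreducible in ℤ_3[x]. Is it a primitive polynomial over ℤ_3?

Yes

Write f(x) = x² + x + 2.
|GF(3^2)^×| = 3^2 − 1 = 8. Prime factorization: 8 = 2^3.
f is primitive ⇔ x has order 8 in GF(3)[x]/(f), i.e. x^(8/q) ≠ 1 for each prime q | 8.
x^(4) mod f = 2.
None equal 1, so x has full order 8; f is primitive.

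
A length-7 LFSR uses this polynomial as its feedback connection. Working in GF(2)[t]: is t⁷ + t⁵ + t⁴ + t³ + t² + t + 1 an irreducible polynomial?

Write m(t) = t⁷ + t⁵ + t⁴ + t³ + t² + t + 1.
Check for roots in GF(2): m(0) = 1; m(1) = 1.
No roots, so no linear factors.
Monic irreducibles of degree 2 over GF(2): t² + t + 1.
None of them divide m (all give nonzero remainder).
Monic irreducibles of degree 3 over GF(2): t³ + t + 1, t³ + t² + 1.
None of them divide m (all give nonzero remainder).
No irreducible factor of degree ≤ 3 exists, so m is irreducible over GF(2).

Yes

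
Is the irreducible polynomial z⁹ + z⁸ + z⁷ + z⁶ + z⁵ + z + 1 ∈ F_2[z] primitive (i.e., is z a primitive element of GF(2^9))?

Yes

Write f(z) = z⁹ + z⁸ + z⁷ + z⁶ + z⁵ + z + 1.
|GF(2^9)^×| = 2^9 − 1 = 511. Prime factorization: 511 = 7·73.
f is primitive ⇔ z has order 511 in GF(2)[z]/(f), i.e. z^(511/q) ≠ 1 for each prime q | 511.
z^(73) mod f = z⁷ + z⁶ + z³ + 1.
z^(7) mod f = z⁷.
None equal 1, so z has full order 511; f is primitive.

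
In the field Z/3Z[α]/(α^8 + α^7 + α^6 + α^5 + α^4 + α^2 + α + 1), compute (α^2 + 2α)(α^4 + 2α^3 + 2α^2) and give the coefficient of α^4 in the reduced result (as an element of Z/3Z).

0

Multiply in Z/3Z[α]: (α^2 + 2α)·(α^4 + 2α^3 + 2α^2) = α^6 + α^5 + α^3.
Reduced: α^6 + α^5 + α^3.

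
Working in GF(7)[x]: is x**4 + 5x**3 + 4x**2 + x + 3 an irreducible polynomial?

No

Write P(x) = x**4 + 5x**3 + 4x**2 + x + 3.
Check for roots in GF(7): P(0) = 3; P(1) = 0 → root; P(2) = 0 → root; P(3) = 6; P(4) = 3; P(5) = 0 → root; P(6) = 2.
P(1) = 0, so (x − 1) divides P(x); P is reducible.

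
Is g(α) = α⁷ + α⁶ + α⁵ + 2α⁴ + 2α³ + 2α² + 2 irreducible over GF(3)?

No

Check for roots in GF(3): g(0) = 2; g(1) = 2; g(2) = 0 → root.
g(2) = 0, so (α − 2) divides g(α); g is reducible.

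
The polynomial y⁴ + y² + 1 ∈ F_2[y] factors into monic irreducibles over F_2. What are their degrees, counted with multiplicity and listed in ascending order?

Write h(y) = y⁴ + y² + 1.
Roots in F_2: h(0) = 1; h(1) = 1.
Complete factorization: h(y) = (y² + y + 1)^2.
Factor degrees with multiplicity: 2 + 2 = 4.

2, 2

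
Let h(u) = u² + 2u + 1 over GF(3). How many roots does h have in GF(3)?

Evaluate at each of the 3 elements of GF(3):
h(0) = 1; h(1) = 1; h(2) = 0 → root.
Roots: {2}.

1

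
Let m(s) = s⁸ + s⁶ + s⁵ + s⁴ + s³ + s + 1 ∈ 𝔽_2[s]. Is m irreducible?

Yes

Check for roots in 𝔽_2: m(0) = 1; m(1) = 1.
No roots, so no linear factors.
Monic irreducibles of degree 2 over GF(2): s² + s + 1.
None of them divide m (all give nonzero remainder).
Monic irreducibles of degree 3 over GF(2): s³ + s + 1, s³ + s² + 1.
None of them divide m (all give nonzero remainder).
Monic irreducibles of degree 4 over GF(2): s⁴ + s + 1, s⁴ + s³ + 1, s⁴ + s³ + s² + s + 1.
None of them divide m (all give nonzero remainder).
No irreducible factor of degree ≤ 4 exists, so m is irreducible over GF(2).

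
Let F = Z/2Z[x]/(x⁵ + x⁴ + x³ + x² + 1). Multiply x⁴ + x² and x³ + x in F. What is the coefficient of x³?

Multiply in Z/2Z[x]: (x⁴ + x²)·(x³ + x) = x⁷ + x³.
Reduce using x⁵ ≡ x⁴ + x³ + x² + 1 (mod x⁵ + x⁴ + x³ + x² + 1).
Reduced: x² + x.

0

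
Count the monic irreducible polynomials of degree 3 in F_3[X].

x^(3^3) − x is the product of all monic irreducibles of degree dividing 3; Möbius inversion gives N = (1/3) Σ μ(3/d)·3^d.
Divisors of 3: 1, 3; μ(3/d) for each: -1, 1.
Σ = − 3^1 + 3^3 = 24.
N = 24/3 = 8.

8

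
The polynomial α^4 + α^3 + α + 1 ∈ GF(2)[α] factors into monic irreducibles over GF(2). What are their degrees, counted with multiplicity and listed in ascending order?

1, 1, 2

Write g(α) = α^4 + α^3 + α + 1.
Roots in GF(2): g(0) = 1; g(1) = 0 → root.
Linear factors from roots: (α + 1).
Complete factorization: g(α) = (α + 1)^2·(α^2 + α + 1).
Factor degrees with multiplicity: 1 + 1 + 2 = 4.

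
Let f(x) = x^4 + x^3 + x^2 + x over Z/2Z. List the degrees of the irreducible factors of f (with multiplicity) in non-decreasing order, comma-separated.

Roots in Z/2Z: f(0) = 0 → root; f(1) = 0 → root.
Linear factors from roots: (x), (x + 1).
Complete factorization: f(x) = (x)·(x + 1)^3.
Factor degrees with multiplicity: 1 + 1 + 1 + 1 = 4.

1, 1, 1, 1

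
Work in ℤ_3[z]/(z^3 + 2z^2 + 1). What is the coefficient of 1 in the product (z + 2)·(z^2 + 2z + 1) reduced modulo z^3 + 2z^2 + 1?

Multiply in ℤ_3[z]: (z + 2)·(z^2 + 2z + 1) = z^3 + z^2 + 2z + 2.
Reduce using z^3 ≡ z^2 + 2 (mod z^3 + 2z^2 + 1).
Reduced: 2z^2 + 2z + 1.

1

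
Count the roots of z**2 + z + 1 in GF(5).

Write f(z) = z**2 + z + 1.
Evaluate at each of the 5 elements of GF(5):
f(0) = 1; f(1) = 3; f(2) = 2; f(3) = 3; f(4) = 1.
No element is a root.

0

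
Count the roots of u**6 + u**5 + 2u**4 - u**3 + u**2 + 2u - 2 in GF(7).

4

Write g(u) = u**6 + u**5 + 2u**4 - u**3 + u**2 + 2u - 2.
Evaluate at each of the 7 elements of GF(7):
g(0) = 5; g(1) = 4; g(2) = 0 → root; g(3) = 0 → root; g(4) = 4; g(5) = 0 → root; g(6) = 0 → root.
Roots: {2, 3, 5, 6}.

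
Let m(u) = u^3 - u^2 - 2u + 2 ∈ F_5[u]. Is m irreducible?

Check for roots in F_5: m(0) = 2; m(1) = 0 → root; m(2) = 2; m(3) = 4; m(4) = 2.
m(1) = 0, so (u − 1) divides m(u); m is reducible.

No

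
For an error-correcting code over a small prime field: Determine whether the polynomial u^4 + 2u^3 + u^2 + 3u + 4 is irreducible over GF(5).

Yes

Write g(u) = u^4 + 2u^3 + u^2 + 3u + 4.
Check for roots in GF(5): g(0) = 4; g(1) = 1; g(2) = 1; g(3) = 2; g(4) = 1.
No roots, so no linear factors.
Degree-2 irreducible divisors: test the 10 monic irreducibles of degree 2 over GF(5).
None of them divide g (all give nonzero remainder).
No irreducible factor of degree ≤ 2 exists, so g is irreducible over GF(5).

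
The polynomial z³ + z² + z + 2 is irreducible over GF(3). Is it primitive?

Write f(z) = z³ + z² + z + 2.
|GF(3^3)^×| = 3^3 − 1 = 26. Prime factorization: 26 = 2·13.
f is primitive ⇔ z has order 26 in GF(3)[z]/(f), i.e. z^(26/q) ≠ 1 for each prime q | 26.
z^(13) mod f = 1
z^(2) mod f = z².
Since z^(13) = 1, the order of z divides 13 < 26; not primitive.

No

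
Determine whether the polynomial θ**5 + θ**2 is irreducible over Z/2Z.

No

Write f(θ) = θ**5 + θ**2.
Check for roots in Z/2Z: f(0) = 0 → root; f(1) = 0 → root.
f(0) = 0, so (θ) divides f(θ); f is reducible.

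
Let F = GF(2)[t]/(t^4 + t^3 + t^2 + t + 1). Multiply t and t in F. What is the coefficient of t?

Multiply in GF(2)[t]: (t)·(t) = t^2.
Reduced: t^2.

0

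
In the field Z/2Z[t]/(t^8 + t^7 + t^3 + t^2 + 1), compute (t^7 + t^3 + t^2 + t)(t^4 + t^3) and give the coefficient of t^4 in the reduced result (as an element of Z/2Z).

1

Multiply in Z/2Z[t]: (t^7 + t^3 + t^2 + t)·(t^4 + t^3) = t^11 + t^10 + t^7 + t^4.
Reduce using t^8 ≡ t^7 + t^3 + t^2 + 1 (mod t^8 + t^7 + t^3 + t^2 + 1).
Reduced: t^7 + t^6 + t^5 + t^4 + t^3.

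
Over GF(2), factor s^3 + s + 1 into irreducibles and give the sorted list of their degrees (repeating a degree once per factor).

Write f(s) = s^3 + s + 1.
Roots in GF(2): f(0) = 1; f(1) = 1.
Complete factorization: f(s) = (s^3 + s + 1).
Factor degrees with multiplicity: 3 = 3.

3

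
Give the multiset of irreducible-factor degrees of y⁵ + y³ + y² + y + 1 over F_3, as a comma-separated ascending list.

Write f(y) = y⁵ + y³ + y² + y + 1.
Roots in F_3: f(0) = 1; f(1) = 2; f(2) = 2.
Complete factorization: f(y) = (y² + 2y + 2)·(y³ + y² + 2).
Factor degrees with multiplicity: 2 + 3 = 5.

2, 3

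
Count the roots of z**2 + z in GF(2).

2

Write P(z) = z**2 + z.
Evaluate at each of the 2 elements of GF(2):
P(0) = 0 → root; P(1) = 0 → root.
Roots: {0, 1}.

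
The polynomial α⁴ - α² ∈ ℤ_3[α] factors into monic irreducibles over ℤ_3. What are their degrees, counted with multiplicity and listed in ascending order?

Write h(α) = α⁴ - α².
Roots in ℤ_3: h(0) = 0 → root; h(1) = 0 → root; h(2) = 0 → root.
Linear factors from roots: (α), (α - 1), (α + 1).
Complete factorization: h(α) = (α + 1)·(α - 1)·(α)^2.
Factor degrees with multiplicity: 1 + 1 + 1 + 1 = 4.

1, 1, 1, 1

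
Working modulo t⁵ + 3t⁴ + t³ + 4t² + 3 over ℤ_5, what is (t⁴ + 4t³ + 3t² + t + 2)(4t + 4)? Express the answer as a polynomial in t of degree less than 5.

Multiply in ℤ_5[t]: (t⁴ + 4t³ + 3t² + t + 2)·(4t + 4) = 4t⁵ + 3t³ + t² + 2t + 3.
Reduce using t⁵ ≡ 2t⁴ + 4t³ + t² + 2 (mod t⁵ + 3t⁴ + t³ + 4t² + 3).
Reduced: 3t⁴ + 4t³ + 2t + 1.

3t^4 + 4t^3 + 2t + 1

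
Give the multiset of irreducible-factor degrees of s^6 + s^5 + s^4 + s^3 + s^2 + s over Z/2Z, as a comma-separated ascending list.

1, 1, 2, 2

Write g(s) = s^6 + s^5 + s^4 + s^3 + s^2 + s.
Roots in Z/2Z: g(0) = 0 → root; g(1) = 0 → root.
Linear factors from roots: (s), (s + 1).
Complete factorization: g(s) = (s)·(s + 1)·(s^2 + s + 1)^2.
Factor degrees with multiplicity: 1 + 1 + 2 + 2 = 6.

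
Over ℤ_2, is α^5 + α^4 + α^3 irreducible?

No

Write f(α) = α^5 + α^4 + α^3.
Check for roots in ℤ_2: f(0) = 0 → root; f(1) = 1.
f(0) = 0, so (α) divides f(α); f is reducible.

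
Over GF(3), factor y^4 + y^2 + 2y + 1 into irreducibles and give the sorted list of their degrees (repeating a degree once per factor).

4

Write f(y) = y^4 + y^2 + 2y + 1.
Roots in GF(3): f(0) = 1; f(1) = 2; f(2) = 1.
Complete factorization: f(y) = (y^4 + y^2 + 2y + 1).
Factor degrees with multiplicity: 4 = 4.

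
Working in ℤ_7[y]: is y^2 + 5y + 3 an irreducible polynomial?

Yes

Write h(y) = y^2 + 5y + 3.
Check for roots in ℤ_7: h(0) = 3; h(1) = 2; h(2) = 3; h(3) = 6; h(4) = 4; h(5) = 4; h(6) = 6.
No roots. A degree-2 polynomial over a field with no linear factor is irreducible.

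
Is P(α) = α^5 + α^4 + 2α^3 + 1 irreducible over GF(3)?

Yes

Check for roots in GF(3): P(0) = 1; P(1) = 2; P(2) = 2.
No roots, so no linear factors.
Monic irreducibles of degree 2 over GF(3): α^2 + 1, α^2 + α + 2, α^2 + 2α + 2.
None of them divide P (all give nonzero remainder).
No irreducible factor of degree ≤ 2 exists, so P is irreducible over GF(3).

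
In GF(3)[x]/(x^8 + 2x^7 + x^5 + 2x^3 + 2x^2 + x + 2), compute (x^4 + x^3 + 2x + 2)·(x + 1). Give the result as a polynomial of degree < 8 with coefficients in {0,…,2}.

x^5 + 2x^4 + x^3 + 2x^2 + x + 2

Multiply in GF(3)[x]: (x^4 + x^3 + 2x + 2)·(x + 1) = x^5 + 2x^4 + x^3 + 2x^2 + x + 2.
Reduced: x^5 + 2x^4 + x^3 + 2x^2 + x + 2.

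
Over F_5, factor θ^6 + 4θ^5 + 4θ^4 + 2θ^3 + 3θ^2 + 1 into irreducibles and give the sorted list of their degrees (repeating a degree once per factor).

1, 1, 2, 2

Write f(θ) = θ^6 + 4θ^5 + 4θ^4 + 2θ^3 + 3θ^2 + 1.
Roots in F_5: f(0) = 1; f(1) = 0 → root; f(2) = 0 → root; f(3) = 2; f(4) = 3.
Linear factors from roots: (θ + 4), (θ + 3).
Complete factorization: f(θ) = (θ + 3)·(θ + 4)·(θ^2 + 3θ + 4)·(θ^2 + 4θ + 2).
Factor degrees with multiplicity: 1 + 1 + 2 + 2 = 6.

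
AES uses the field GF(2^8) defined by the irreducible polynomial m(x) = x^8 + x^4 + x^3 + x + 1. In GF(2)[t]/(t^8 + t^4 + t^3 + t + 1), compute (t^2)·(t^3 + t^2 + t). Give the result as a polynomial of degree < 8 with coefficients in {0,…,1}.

Multiply in GF(2)[t]: (t^2)·(t^3 + t^2 + t) = t^5 + t^4 + t^3.
Reduced: t^5 + t^4 + t^3.

t^5 + t^4 + t^3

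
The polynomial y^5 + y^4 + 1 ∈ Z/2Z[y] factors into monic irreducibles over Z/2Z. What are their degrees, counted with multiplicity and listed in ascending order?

Write f(y) = y^5 + y^4 + 1.
Roots in Z/2Z: f(0) = 1; f(1) = 1.
Complete factorization: f(y) = (y^2 + y + 1)·(y^3 + y + 1).
Factor degrees with multiplicity: 2 + 3 = 5.

2, 3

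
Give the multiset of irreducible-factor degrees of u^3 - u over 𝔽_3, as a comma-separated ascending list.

Write h(u) = u^3 - u.
Roots in 𝔽_3: h(0) = 0 → root; h(1) = 0 → root; h(2) = 0 → root.
Linear factors from roots: (u), (u - 1), (u + 1).
Complete factorization: h(u) = (u)·(u + 1)·(u - 1).
Factor degrees with multiplicity: 1 + 1 + 1 = 3.

1, 1, 1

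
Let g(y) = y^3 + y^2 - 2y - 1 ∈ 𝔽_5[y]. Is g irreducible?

Check for roots in 𝔽_5: g(0) = 4; g(1) = 4; g(2) = 2; g(3) = 4; g(4) = 1.
No roots. A degree-3 polynomial over a field with no linear factor is irreducible.

Yes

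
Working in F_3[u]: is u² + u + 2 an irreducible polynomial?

Write P(u) = u² + u + 2.
Check for roots in F_3: P(0) = 2; P(1) = 1; P(2) = 2.
No roots. A degree-2 polynomial over a field with no linear factor is irreducible.

Yes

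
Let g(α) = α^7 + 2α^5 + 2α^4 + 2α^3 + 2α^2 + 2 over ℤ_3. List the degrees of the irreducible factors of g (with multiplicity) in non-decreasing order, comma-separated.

7

Roots in ℤ_3: g(0) = 2; g(1) = 2; g(2) = 1.
Complete factorization: g(α) = (α^7 + 2α^5 + 2α^4 + 2α^3 + 2α^2 + 2).
Factor degrees with multiplicity: 7 = 7.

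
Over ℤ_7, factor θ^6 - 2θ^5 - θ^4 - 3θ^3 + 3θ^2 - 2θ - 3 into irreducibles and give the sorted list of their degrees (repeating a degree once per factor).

1, 1, 1, 3

Write f(θ) = θ^6 - 2θ^5 - θ^4 - 3θ^3 + 3θ^2 - 2θ - 3.
Linear factors from roots: (θ - 1), (θ - 2), (θ + 1).
Complete factorization: f(θ) = (θ + 1)·(θ - 2)·(θ - 1)·(θ^3 + 2).
Factor degrees with multiplicity: 1 + 1 + 1 + 3 = 6.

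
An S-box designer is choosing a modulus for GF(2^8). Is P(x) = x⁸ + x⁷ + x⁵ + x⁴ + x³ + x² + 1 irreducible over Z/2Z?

Check for roots in Z/2Z: P(0) = 1; P(1) = 1.
No roots, so no linear factors.
Monic irreducibles of degree 2 over GF(2): x² + x + 1.
None of them divide P (all give nonzero remainder).
Monic irreducibles of degree 3 over GF(2): x³ + x + 1, x³ + x² + 1.
None of them divide P (all give nonzero remainder).
Monic irreducibles of degree 4 over GF(2): x⁴ + x + 1, x⁴ + x³ + 1, x⁴ + x³ + x² + x + 1.
None of them divide P (all give nonzero remainder).
No irreducible factor of degree ≤ 4 exists, so P is irreducible over GF(2).

Yes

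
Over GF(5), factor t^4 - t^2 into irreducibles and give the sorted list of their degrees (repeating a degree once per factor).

1, 1, 1, 1

Write h(t) = t^4 - t^2.
Roots in GF(5): h(0) = 0 → root; h(1) = 0 → root; h(2) = 2; h(3) = 2; h(4) = 0 → root.
Linear factors from roots: (t), (t - 1), (t + 1).
Complete factorization: h(t) = (t + 1)·(t - 1)·(t)^2.
Factor degrees with multiplicity: 1 + 1 + 1 + 1 = 4.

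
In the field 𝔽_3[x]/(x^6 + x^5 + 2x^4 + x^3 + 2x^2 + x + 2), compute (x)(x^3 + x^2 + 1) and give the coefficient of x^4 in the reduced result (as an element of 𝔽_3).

Multiply in 𝔽_3[x]: (x)·(x^3 + x^2 + 1) = x^4 + x^3 + x.
Reduced: x^4 + x^3 + x.

1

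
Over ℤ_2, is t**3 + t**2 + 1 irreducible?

Yes

Write h(t) = t**3 + t**2 + 1.
Check for roots in ℤ_2: h(0) = 1; h(1) = 1.
No roots. A degree-3 polynomial over a field with no linear factor is irreducible.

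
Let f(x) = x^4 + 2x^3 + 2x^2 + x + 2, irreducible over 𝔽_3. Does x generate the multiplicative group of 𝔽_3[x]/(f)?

Yes

|GF(3^4)^×| = 3^4 − 1 = 80. Prime factorization: 80 = 2^4·5.
f is primitive ⇔ x has order 80 in GF(3)[x]/(f), i.e. x^(80/q) ≠ 1 for each prime q | 80.
x^(40) mod f = 2.
x^(16) mod f = x^2 + 2x.
None equal 1, so x has full order 80; f is primitive.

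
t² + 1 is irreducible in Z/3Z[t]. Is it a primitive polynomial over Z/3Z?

Write f(t) = t² + 1.
|GF(3^2)^×| = 3^2 − 1 = 8. Prime factorization: 8 = 2^3.
f is primitive ⇔ t has order 8 in GF(3)[t]/(f), i.e. t^(8/q) ≠ 1 for each prime q | 8.
t^(4) mod f = 1
Since t^(4) = 1, the order of t divides 4 < 8; not primitive.

No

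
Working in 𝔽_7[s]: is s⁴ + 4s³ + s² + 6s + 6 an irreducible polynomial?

No

Write m(s) = s⁴ + 4s³ + s² + 6s + 6.
Check for roots in 𝔽_7: m(0) = 6; m(1) = 4; m(2) = 0 → root; m(3) = 5; m(4) = 5; m(5) = 3; m(6) = 5.
m(2) = 0, so (s − 2) divides m(s); m is reducible.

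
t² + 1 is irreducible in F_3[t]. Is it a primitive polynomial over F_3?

Write f(t) = t² + 1.
|GF(3^2)^×| = 3^2 − 1 = 8. Prime factorization: 8 = 2^3.
f is primitive ⇔ t has order 8 in GF(3)[t]/(f), i.e. t^(8/q) ≠ 1 for each prime q | 8.
t^(4) mod f = 1
Since t^(4) = 1, the order of t divides 4 < 8; not primitive.

No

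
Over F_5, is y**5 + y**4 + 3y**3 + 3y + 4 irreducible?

Yes

Write f(y) = y**5 + y**4 + 3y**3 + 3y + 4.
Check for roots in F_5: f(0) = 4; f(1) = 2; f(2) = 2; f(3) = 3; f(4) = 3.
No roots, so no linear factors.
Degree-2 irreducible divisors: test the 10 monic irreducibles of degree 2 over GF(5).
None of them divide f (all give nonzero remainder).
No irreducible factor of degree ≤ 2 exists, so f is irreducible over GF(5).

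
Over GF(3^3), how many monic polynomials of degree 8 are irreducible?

35303625630

By the necklace-counting formula, N_27(8) = (1/8) Σ_{d|8} μ(8/d)·27^d.
Divisors of 8: 1, 2, 4, 8; μ(8/d) for each: 0, 0, -1, 1.
Σ = − 27^4 + 27^8 = 282429005040.
N = 282429005040/8 = 35303625630.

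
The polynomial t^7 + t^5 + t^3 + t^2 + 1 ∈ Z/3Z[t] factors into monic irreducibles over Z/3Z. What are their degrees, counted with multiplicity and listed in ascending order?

Write h(t) = t^7 + t^5 + t^3 + t^2 + 1.
Roots in Z/3Z: h(0) = 1; h(1) = 2; h(2) = 2.
Complete factorization: h(t) = (t^7 + t^5 + t^3 + t^2 + 1).
Factor degrees with multiplicity: 7 = 7.

7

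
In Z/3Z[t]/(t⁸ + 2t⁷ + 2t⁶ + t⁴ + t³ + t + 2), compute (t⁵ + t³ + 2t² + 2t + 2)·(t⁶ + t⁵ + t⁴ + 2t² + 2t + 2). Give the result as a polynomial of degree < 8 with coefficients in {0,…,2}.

t^5 + t^4 + 2t^3 + 2

Multiply in Z/3Z[t]: (t⁵ + t³ + 2t² + 2t + 2)·(t⁶ + t⁵ + t⁴ + 2t² + 2t + 2) = t¹¹ + t¹⁰ + 2t⁹ + t⁷ + 2t⁶ + 2t⁵ + 2t⁴ + t³ + 2t + 1.
Reduce using t⁸ ≡ t⁷ + t⁶ + 2t⁴ + 2t³ + 2t + 1 (mod t⁸ + 2t⁷ + 2t⁶ + t⁴ + t³ + t + 2).
Reduced: t⁵ + t⁴ + 2t³ + 2.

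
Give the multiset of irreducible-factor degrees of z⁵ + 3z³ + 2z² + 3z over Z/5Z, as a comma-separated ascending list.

1, 1, 1, 2

Write h(z) = z⁵ + 3z³ + 2z² + 3z.
Roots in Z/5Z: h(0) = 0 → root; h(1) = 4; h(2) = 0 → root; h(3) = 1; h(4) = 0 → root.
Linear factors from roots: (z), (z + 3), (z + 1).
Complete factorization: h(z) = (z)·(z + 1)·(z + 3)·(z² + z + 1).
Factor degrees with multiplicity: 1 + 1 + 1 + 2 = 5.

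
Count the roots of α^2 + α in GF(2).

2

Write h(α) = α^2 + α.
Evaluate at each of the 2 elements of GF(2):
h(0) = 0 → root; h(1) = 0 → root.
Roots: {0, 1}.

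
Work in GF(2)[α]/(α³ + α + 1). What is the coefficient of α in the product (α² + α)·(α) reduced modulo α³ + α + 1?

1

Multiply in GF(2)[α]: (α² + α)·(α) = α³ + α².
Reduce using α³ ≡ α + 1 (mod α³ + α + 1).
Reduced: α² + α + 1.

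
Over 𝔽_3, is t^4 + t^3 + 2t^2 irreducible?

No

Write m(t) = t^4 + t^3 + 2t^2.
Check for roots in 𝔽_3: m(0) = 0 → root; m(1) = 1; m(2) = 2.
m(0) = 0, so (t) divides m(t); m is reducible.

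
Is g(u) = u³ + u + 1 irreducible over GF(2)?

Yes

Check for roots in GF(2): g(0) = 1; g(1) = 1.
No roots. A degree-3 polynomial over a field with no linear factor is irreducible.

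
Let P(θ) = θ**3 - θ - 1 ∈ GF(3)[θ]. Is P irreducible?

Check for roots in GF(3): P(0) = 2; P(1) = 2; P(2) = 2.
No roots. A degree-3 polynomial over a field with no linear factor is irreducible.

Yes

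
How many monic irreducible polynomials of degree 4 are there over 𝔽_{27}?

The number of monic irreducibles of degree 4 over GF(27) is (1/4)·Σ_{d∣4} μ(4/d) 27^d.
Divisors of 4: 1, 2, 4; μ(4/d) for each: 0, -1, 1.
Σ = − 27^2 + 27^4 = 530712.
N = 530712/4 = 132678.

132678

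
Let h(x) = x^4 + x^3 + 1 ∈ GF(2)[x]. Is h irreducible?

Yes

Check for roots in GF(2): h(0) = 1; h(1) = 1.
No roots, so no linear factors.
Monic irreducibles of degree 2 over GF(2): x^2 + x + 1.
None of them divide h (all give nonzero remainder).
No irreducible factor of degree ≤ 2 exists, so h is irreducible over GF(2).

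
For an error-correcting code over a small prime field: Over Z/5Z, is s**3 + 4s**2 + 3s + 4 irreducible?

Write P(s) = s**3 + 4s**2 + 3s + 4.
Check for roots in Z/5Z: P(0) = 4; P(1) = 2; P(2) = 4; P(3) = 1; P(4) = 4.
No roots. A degree-3 polynomial over a field with no linear factor is irreducible.

Yes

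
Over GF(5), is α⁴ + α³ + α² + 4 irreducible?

Write P(α) = α⁴ + α³ + α² + 4.
Check for roots in GF(5): P(0) = 4; P(1) = 2; P(2) = 2; P(3) = 1; P(4) = 0 → root.
P(4) = 0, so (α − 4) divides P(α); P is reducible.

No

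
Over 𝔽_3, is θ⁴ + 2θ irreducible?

No

Write f(θ) = θ⁴ + 2θ.
Check for roots in 𝔽_3: f(0) = 0 → root; f(1) = 0 → root; f(2) = 2.
f(0) = 0, so (θ) divides f(θ); f is reducible.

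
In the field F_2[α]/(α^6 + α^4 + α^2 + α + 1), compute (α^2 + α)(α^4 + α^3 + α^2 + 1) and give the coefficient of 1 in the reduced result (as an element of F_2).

Multiply in F_2[α]: (α^2 + α)·(α^4 + α^3 + α^2 + 1) = α^6 + α^3 + α^2 + α.
Reduce using α^6 ≡ α^4 + α^2 + α + 1 (mod α^6 + α^4 + α^2 + α + 1).
Reduced: α^4 + α^3 + 1.

1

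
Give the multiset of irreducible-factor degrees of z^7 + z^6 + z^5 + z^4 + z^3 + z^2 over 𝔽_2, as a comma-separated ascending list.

Write g(z) = z^7 + z^6 + z^5 + z^4 + z^3 + z^2.
Roots in 𝔽_2: g(0) = 0 → root; g(1) = 0 → root.
Linear factors from roots: (z), (z + 1).
Complete factorization: g(z) = (z + 1)·(z)^2·(z^2 + z + 1)^2.
Factor degrees with multiplicity: 1 + 1 + 1 + 2 + 2 = 7.

1, 1, 1, 2, 2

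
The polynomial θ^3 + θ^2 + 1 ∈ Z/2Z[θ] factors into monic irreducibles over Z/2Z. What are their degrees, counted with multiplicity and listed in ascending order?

3

Write h(θ) = θ^3 + θ^2 + 1.
Roots in Z/2Z: h(0) = 1; h(1) = 1.
Complete factorization: h(θ) = (θ^3 + θ^2 + 1).
Factor degrees with multiplicity: 3 = 3.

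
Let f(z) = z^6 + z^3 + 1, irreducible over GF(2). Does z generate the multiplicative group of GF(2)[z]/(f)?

No

|GF(2^6)^×| = 2^6 − 1 = 63. Prime factorization: 63 = 3^2·7.
f is primitive ⇔ z has order 63 in GF(2)[z]/(f), i.e. z^(63/q) ≠ 1 for each prime q | 63.
z^(21) mod f = z^3.
z^(9) mod f = 1
Since z^(9) = 1, the order of z divides 9 < 63; not primitive.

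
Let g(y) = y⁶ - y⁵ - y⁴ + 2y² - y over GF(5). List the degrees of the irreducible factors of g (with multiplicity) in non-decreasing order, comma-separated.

Roots in GF(5): g(0) = 0 → root; g(1) = 0 → root; g(2) = 2; g(3) = 0 → root; g(4) = 4.
Linear factors from roots: (y), (y - 1), (y + 2).
Complete factorization: g(y) = (y)·(y + 2)·(y - 1)^2·(y² - y + 2).
Factor degrees with multiplicity: 1 + 1 + 1 + 1 + 2 = 6.

1, 1, 1, 1, 2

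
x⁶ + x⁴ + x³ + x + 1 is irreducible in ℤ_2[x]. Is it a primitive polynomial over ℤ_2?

Write f(x) = x⁶ + x⁴ + x³ + x + 1.
|GF(2^6)^×| = 2^6 − 1 = 63. Prime factorization: 63 = 3^2·7.
f is primitive ⇔ x has order 63 in GF(2)[x]/(f), i.e. x^(63/q) ≠ 1 for each prime q | 63.
x^(21) mod f = x³ + x² + x.
x^(9) mod f = x⁵ + x⁴ + x² + 1.
None equal 1, so x has full order 63; f is primitive.

Yes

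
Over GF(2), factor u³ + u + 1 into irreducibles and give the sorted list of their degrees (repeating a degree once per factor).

3

Write f(u) = u³ + u + 1.
Roots in GF(2): f(0) = 1; f(1) = 1.
Complete factorization: f(u) = (u³ + u + 1).
Factor degrees with multiplicity: 3 = 3.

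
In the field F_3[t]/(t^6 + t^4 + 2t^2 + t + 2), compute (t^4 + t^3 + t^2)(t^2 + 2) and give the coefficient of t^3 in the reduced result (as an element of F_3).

Multiply in F_3[t]: (t^4 + t^3 + t^2)·(t^2 + 2) = t^6 + t^5 + 2t^3 + 2t^2.
Reduce using t^6 ≡ 2t^4 + t^2 + 2t + 1 (mod t^6 + t^4 + 2t^2 + t + 2).
Reduced: t^5 + 2t^4 + 2t^3 + 2t + 1.

2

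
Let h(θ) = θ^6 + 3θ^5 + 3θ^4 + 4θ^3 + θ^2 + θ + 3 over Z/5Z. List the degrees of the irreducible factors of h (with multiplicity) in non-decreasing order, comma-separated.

1, 2, 3

Roots in Z/5Z: h(0) = 3; h(1) = 1; h(2) = 4; h(3) = 4; h(4) = 0 → root.
Linear factors from roots: (θ + 1).
Complete factorization: h(θ) = (θ + 1)·(θ^2 + 2)·(θ^3 + 2θ^2 + 4θ + 4).
Factor degrees with multiplicity: 1 + 2 + 3 = 6.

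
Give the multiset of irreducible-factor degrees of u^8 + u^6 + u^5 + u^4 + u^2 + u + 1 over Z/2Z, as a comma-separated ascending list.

Write g(u) = u^8 + u^6 + u^5 + u^4 + u^2 + u + 1.
Roots in Z/2Z: g(0) = 1; g(1) = 1.
Complete factorization: g(u) = (u^8 + u^6 + u^5 + u^4 + u^2 + u + 1).
Factor degrees with multiplicity: 8 = 8.

8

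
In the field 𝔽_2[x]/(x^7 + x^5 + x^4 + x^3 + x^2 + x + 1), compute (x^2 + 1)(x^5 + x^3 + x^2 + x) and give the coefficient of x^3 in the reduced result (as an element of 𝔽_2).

Multiply in 𝔽_2[x]: (x^2 + 1)·(x^5 + x^3 + x^2 + x) = x^7 + x^4 + x^2 + x.
Reduce using x^7 ≡ x^5 + x^4 + x^3 + x^2 + x + 1 (mod x^7 + x^5 + x^4 + x^3 + x^2 + x + 1).
Reduced: x^5 + x^3 + 1.

1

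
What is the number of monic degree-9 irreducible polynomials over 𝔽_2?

56

x^(2^9) − x is the product of all monic irreducibles of degree dividing 9; Möbius inversion gives N = (1/9) Σ μ(9/d)·2^d.
Divisors of 9: 1, 3, 9; μ(9/d) for each: 0, -1, 1.
Σ = − 2^3 + 2^9 = 504.
N = 504/9 = 56.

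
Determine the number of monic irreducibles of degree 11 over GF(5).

Gauss's count: N_{5}(11) = (1/11) Σ_{d|11} μ(11/d)·5^d.
Divisors of 11: 1, 11; μ(11/d) for each: -1, 1.
Σ = − 5^1 + 5^11 = 48828120.
N = 48828120/11 = 4438920.

4438920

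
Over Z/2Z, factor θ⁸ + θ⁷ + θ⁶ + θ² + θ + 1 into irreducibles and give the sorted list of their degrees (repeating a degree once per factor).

1, 1, 2, 2, 2

Write f(θ) = θ⁸ + θ⁷ + θ⁶ + θ² + θ + 1.
Roots in Z/2Z: f(0) = 1; f(1) = 0 → root.
Linear factors from roots: (θ + 1).
Complete factorization: f(θ) = (θ + 1)^2·(θ² + θ + 1)^3.
Factor degrees with multiplicity: 1 + 1 + 2 + 2 + 2 = 8.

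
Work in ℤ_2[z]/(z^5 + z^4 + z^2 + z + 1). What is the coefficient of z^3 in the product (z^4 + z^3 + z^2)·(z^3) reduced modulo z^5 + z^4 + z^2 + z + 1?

1

Multiply in ℤ_2[z]: (z^4 + z^3 + z^2)·(z^3) = z^7 + z^6 + z^5.
Reduce using z^5 ≡ z^4 + z^2 + z + 1 (mod z^5 + z^4 + z^2 + z + 1).
Reduced: z^3 + z + 1.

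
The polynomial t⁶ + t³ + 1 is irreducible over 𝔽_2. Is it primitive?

Write f(t) = t⁶ + t³ + 1.
|GF(2^6)^×| = 2^6 − 1 = 63. Prime factorization: 63 = 3^2·7.
f is primitive ⇔ t has order 63 in GF(2)[t]/(f), i.e. t^(63/q) ≠ 1 for each prime q | 63.
t^(21) mod f = t³.
t^(9) mod f = 1
Since t^(9) = 1, the order of t divides 9 < 63; not primitive.

No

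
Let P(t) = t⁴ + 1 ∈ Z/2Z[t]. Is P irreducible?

No

Check for roots in Z/2Z: P(0) = 1; P(1) = 0 → root.
P(1) = 0, so (t − 1) divides P(t); P is reducible.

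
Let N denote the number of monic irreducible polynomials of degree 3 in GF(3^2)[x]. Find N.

240

By the necklace-counting formula, N_9(3) = (1/3) Σ_{d|3} μ(3/d)·9^d.
Divisors of 3: 1, 3; μ(3/d) for each: -1, 1.
Σ = − 9^1 + 9^3 = 720.
N = 720/3 = 240.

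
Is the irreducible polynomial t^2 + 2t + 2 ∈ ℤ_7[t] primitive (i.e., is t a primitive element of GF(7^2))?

Write f(t) = t^2 + 2t + 2.
|GF(7^2)^×| = 7^2 − 1 = 48. Prime factorization: 48 = 2^4·3.
f is primitive ⇔ t has order 48 in GF(7)[t]/(f), i.e. t^(48/q) ≠ 1 for each prime q | 48.
t^(24) mod f = 1
t^(16) mod f = 4.
Since t^(24) = 1, the order of t divides 24 < 48; not primitive.

No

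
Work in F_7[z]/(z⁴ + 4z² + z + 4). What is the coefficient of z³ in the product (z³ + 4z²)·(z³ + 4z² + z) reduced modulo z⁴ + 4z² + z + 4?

6

Multiply in F_7[z]: (z³ + 4z²)·(z³ + 4z² + z) = z⁶ + z⁵ + 3z⁴ + 4z³.
Reduce using z⁴ ≡ 3z² + 6z + 3 (mod z⁴ + 4z² + z + 4).
Reduced: 6z³ + 6z² + 4z + 4.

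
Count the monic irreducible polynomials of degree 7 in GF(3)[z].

312

Gauss's count: N_{3}(7) = (1/7) Σ_{d|7} μ(7/d)·3^d.
Divisors of 7: 1, 7; μ(7/d) for each: -1, 1.
Σ = − 3^1 + 3^7 = 2184.
N = 2184/7 = 312.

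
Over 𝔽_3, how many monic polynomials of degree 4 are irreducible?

Gauss's count: N_{3}(4) = (1/4) Σ_{d|4} μ(4/d)·3^d.
Divisors of 4: 1, 2, 4; μ(4/d) for each: 0, -1, 1.
Σ = − 3^2 + 3^4 = 72.
N = 72/4 = 18.

18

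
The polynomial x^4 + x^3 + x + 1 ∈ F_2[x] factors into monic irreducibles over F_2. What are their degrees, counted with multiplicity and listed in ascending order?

Write g(x) = x^4 + x^3 + x + 1.
Roots in F_2: g(0) = 1; g(1) = 0 → root.
Linear factors from roots: (x + 1).
Complete factorization: g(x) = (x + 1)^2·(x^2 + x + 1).
Factor degrees with multiplicity: 1 + 1 + 2 = 4.

1, 1, 2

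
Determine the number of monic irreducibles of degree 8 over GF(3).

The number of monic irreducibles of degree 8 over GF(3) is (1/8)·Σ_{d∣8} μ(8/d) 3^d.
Divisors of 8: 1, 2, 4, 8; μ(8/d) for each: 0, 0, -1, 1.
Σ = − 3^4 + 3^8 = 6480.
N = 6480/8 = 810.

810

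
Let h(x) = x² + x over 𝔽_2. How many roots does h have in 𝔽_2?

2

Evaluate at each of the 2 elements of 𝔽_2:
h(0) = 0 → root; h(1) = 0 → root.
Roots: {0, 1}.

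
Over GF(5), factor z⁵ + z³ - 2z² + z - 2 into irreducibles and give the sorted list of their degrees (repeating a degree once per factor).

Write h(z) = z⁵ + z³ - 2z² + z - 2.
Roots in GF(5): h(0) = 3; h(1) = 4; h(2) = 2; h(3) = 3; h(4) = 3.
Complete factorization: h(z) = (z⁵ + z³ - 2z² + z - 2).
Factor degrees with multiplicity: 5 = 5.

5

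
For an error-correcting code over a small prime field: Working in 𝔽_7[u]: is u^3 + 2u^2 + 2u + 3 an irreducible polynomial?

Write m(u) = u^3 + 2u^2 + 2u + 3.
Check for roots in 𝔽_7: m(0) = 3; m(1) = 1; m(2) = 2; m(3) = 5; m(4) = 2; m(5) = 6; m(6) = 2.
No roots. A degree-3 polynomial over a field with no linear factor is irreducible.

Yes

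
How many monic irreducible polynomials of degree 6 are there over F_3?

116

The number of monic irreducibles of degree 6 over GF(3) is (1/6)·Σ_{d∣6} μ(6/d) 3^d.
Divisors of 6: 1, 2, 3, 6; μ(6/d) for each: 1, -1, -1, 1.
Σ = 3^1 − 3^2 − 3^3 + 3^6 = 696.
N = 696/6 = 116.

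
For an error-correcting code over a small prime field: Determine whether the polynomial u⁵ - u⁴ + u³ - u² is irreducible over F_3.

No

Write P(u) = u⁵ - u⁴ + u³ - u².
Check for roots in F_3: P(0) = 0 → root; P(1) = 0 → root; P(2) = 2.
P(0) = 0, so (u) divides P(u); P is reducible.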